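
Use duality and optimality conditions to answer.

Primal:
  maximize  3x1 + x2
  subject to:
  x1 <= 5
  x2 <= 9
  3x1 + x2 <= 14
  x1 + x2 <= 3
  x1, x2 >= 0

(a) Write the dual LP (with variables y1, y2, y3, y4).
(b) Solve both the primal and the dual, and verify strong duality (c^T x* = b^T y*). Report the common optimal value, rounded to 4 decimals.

The standard primal-dual pair for 'max c^T x s.t. A x <= b, x >= 0' is:
  Dual:  min b^T y  s.t.  A^T y >= c,  y >= 0.

So the dual LP is:
  minimize  5y1 + 9y2 + 14y3 + 3y4
  subject to:
    y1 + 3y3 + y4 >= 3
    y2 + y3 + y4 >= 1
    y1, y2, y3, y4 >= 0

Solving the primal: x* = (3, 0).
  primal value c^T x* = 9.
Solving the dual: y* = (0, 0, 0, 3).
  dual value b^T y* = 9.
Strong duality: c^T x* = b^T y*. Confirmed.

9


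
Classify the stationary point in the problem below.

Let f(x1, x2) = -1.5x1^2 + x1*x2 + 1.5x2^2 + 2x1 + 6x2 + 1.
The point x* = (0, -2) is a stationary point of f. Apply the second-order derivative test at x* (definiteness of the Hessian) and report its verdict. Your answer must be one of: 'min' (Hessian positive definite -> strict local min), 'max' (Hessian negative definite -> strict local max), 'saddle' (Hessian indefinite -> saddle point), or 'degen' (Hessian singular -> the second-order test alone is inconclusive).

Compute the Hessian H = grad^2 f:
  H = [[-3, 1], [1, 3]]
Verify stationarity: grad f(x*) = H x* + g = (0, 0).
Eigenvalues of H: -3.1623, 3.1623.
Eigenvalues have mixed signs, so H is indefinite -> x* is a saddle point.

saddle


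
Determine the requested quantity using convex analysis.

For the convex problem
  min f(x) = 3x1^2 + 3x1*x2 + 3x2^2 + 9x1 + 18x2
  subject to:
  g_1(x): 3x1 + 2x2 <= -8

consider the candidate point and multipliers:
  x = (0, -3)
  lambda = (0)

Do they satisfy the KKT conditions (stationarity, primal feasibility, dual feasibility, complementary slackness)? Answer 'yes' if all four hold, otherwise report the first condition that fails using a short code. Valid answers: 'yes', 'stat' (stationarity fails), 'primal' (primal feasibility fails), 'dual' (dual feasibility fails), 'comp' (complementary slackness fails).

Gradient of f: grad f(x) = Q x + c = (0, 0)
Constraint values g_i(x) = a_i^T x - b_i:
  g_1((0, -3)) = 2
Stationarity residual: grad f(x) + sum_i lambda_i a_i = (0, 0)
  -> stationarity OK
Primal feasibility (all g_i <= 0): FAILS
Dual feasibility (all lambda_i >= 0): OK
Complementary slackness (lambda_i * g_i(x) = 0 for all i): OK

Verdict: the first failing condition is primal_feasibility -> primal.

primal


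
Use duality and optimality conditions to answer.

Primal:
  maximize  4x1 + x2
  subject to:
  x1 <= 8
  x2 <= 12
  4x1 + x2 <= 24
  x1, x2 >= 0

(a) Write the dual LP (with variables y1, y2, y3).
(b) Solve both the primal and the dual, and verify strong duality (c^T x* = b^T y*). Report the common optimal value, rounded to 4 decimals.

The standard primal-dual pair for 'max c^T x s.t. A x <= b, x >= 0' is:
  Dual:  min b^T y  s.t.  A^T y >= c,  y >= 0.

So the dual LP is:
  minimize  8y1 + 12y2 + 24y3
  subject to:
    y1 + 4y3 >= 4
    y2 + y3 >= 1
    y1, y2, y3 >= 0

Solving the primal: x* = (6, 0).
  primal value c^T x* = 24.
Solving the dual: y* = (0, 0, 1).
  dual value b^T y* = 24.
Strong duality: c^T x* = b^T y*. Confirmed.

24


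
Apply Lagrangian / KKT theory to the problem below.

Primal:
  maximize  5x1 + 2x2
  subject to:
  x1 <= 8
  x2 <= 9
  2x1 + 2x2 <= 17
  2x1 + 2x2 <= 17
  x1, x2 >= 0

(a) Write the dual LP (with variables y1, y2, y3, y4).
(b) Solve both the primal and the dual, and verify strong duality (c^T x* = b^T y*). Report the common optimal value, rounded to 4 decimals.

The standard primal-dual pair for 'max c^T x s.t. A x <= b, x >= 0' is:
  Dual:  min b^T y  s.t.  A^T y >= c,  y >= 0.

So the dual LP is:
  minimize  8y1 + 9y2 + 17y3 + 17y4
  subject to:
    y1 + 2y3 + 2y4 >= 5
    y2 + 2y3 + 2y4 >= 2
    y1, y2, y3, y4 >= 0

Solving the primal: x* = (8, 0.5).
  primal value c^T x* = 41.
Solving the dual: y* = (3, 0, 1, 0).
  dual value b^T y* = 41.
Strong duality: c^T x* = b^T y*. Confirmed.

41


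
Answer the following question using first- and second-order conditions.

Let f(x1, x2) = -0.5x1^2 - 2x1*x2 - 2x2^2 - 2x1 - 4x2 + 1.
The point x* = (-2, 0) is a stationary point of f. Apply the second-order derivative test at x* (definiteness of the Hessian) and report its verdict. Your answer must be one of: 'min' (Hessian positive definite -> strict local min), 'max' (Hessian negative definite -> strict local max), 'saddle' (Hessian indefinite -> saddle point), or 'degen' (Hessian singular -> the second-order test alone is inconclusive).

Compute the Hessian H = grad^2 f:
  H = [[-1, -2], [-2, -4]]
Verify stationarity: grad f(x*) = H x* + g = (0, 0).
Eigenvalues of H: -5, 0.
H has a zero eigenvalue (singular; negative semidefinite but not definite), so H is neither positive definite, negative definite, nor indefinite. The second-order test alone is inconclusive -> degen.
(Indeed, f is constant along the null direction of H through x*, so x* is not a strict local extremum.)

degen


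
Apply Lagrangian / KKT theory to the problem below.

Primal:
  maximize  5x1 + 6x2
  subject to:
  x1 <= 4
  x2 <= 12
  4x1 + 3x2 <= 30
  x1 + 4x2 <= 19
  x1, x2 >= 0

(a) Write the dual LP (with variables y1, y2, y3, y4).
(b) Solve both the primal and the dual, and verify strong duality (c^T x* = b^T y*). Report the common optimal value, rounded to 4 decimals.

The standard primal-dual pair for 'max c^T x s.t. A x <= b, x >= 0' is:
  Dual:  min b^T y  s.t.  A^T y >= c,  y >= 0.

So the dual LP is:
  minimize  4y1 + 12y2 + 30y3 + 19y4
  subject to:
    y1 + 4y3 + y4 >= 5
    y2 + 3y3 + 4y4 >= 6
    y1, y2, y3, y4 >= 0

Solving the primal: x* = (4, 3.75).
  primal value c^T x* = 42.5.
Solving the dual: y* = (3.5, 0, 0, 1.5).
  dual value b^T y* = 42.5.
Strong duality: c^T x* = b^T y*. Confirmed.

42.5


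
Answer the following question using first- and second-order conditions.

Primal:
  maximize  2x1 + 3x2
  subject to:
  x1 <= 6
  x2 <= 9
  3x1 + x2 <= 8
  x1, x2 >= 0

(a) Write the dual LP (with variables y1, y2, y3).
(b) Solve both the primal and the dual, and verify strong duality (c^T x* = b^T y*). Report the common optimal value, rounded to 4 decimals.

The standard primal-dual pair for 'max c^T x s.t. A x <= b, x >= 0' is:
  Dual:  min b^T y  s.t.  A^T y >= c,  y >= 0.

So the dual LP is:
  minimize  6y1 + 9y2 + 8y3
  subject to:
    y1 + 3y3 >= 2
    y2 + y3 >= 3
    y1, y2, y3 >= 0

Solving the primal: x* = (0, 8).
  primal value c^T x* = 24.
Solving the dual: y* = (0, 0, 3).
  dual value b^T y* = 24.
Strong duality: c^T x* = b^T y*. Confirmed.

24


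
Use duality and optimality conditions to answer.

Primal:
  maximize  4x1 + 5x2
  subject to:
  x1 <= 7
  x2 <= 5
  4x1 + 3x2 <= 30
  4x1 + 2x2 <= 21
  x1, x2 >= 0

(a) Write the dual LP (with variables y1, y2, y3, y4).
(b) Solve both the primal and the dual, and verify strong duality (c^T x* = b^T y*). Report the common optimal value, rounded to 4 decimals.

The standard primal-dual pair for 'max c^T x s.t. A x <= b, x >= 0' is:
  Dual:  min b^T y  s.t.  A^T y >= c,  y >= 0.

So the dual LP is:
  minimize  7y1 + 5y2 + 30y3 + 21y4
  subject to:
    y1 + 4y3 + 4y4 >= 4
    y2 + 3y3 + 2y4 >= 5
    y1, y2, y3, y4 >= 0

Solving the primal: x* = (2.75, 5).
  primal value c^T x* = 36.
Solving the dual: y* = (0, 3, 0, 1).
  dual value b^T y* = 36.
Strong duality: c^T x* = b^T y*. Confirmed.

36


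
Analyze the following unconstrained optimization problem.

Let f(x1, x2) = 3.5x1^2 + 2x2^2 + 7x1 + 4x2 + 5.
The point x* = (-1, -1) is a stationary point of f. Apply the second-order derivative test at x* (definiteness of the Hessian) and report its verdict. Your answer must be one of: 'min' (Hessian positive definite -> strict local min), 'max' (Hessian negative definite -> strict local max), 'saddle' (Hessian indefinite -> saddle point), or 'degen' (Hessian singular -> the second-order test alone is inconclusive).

Compute the Hessian H = grad^2 f:
  H = [[7, 0], [0, 4]]
Verify stationarity: grad f(x*) = H x* + g = (0, 0).
Eigenvalues of H: 4, 7.
Both eigenvalues > 0, so H is positive definite -> x* is a strict local min.

min


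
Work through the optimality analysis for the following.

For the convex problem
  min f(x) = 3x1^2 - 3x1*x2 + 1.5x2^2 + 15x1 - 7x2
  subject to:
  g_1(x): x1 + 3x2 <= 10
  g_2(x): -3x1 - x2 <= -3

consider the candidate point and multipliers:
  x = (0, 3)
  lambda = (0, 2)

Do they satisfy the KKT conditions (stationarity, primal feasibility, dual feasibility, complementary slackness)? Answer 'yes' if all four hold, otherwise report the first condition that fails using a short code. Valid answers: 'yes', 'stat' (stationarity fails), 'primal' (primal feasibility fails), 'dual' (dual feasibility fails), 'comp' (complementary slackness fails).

Gradient of f: grad f(x) = Q x + c = (6, 2)
Constraint values g_i(x) = a_i^T x - b_i:
  g_1((0, 3)) = -1
  g_2((0, 3)) = 0
Stationarity residual: grad f(x) + sum_i lambda_i a_i = (0, 0)
  -> stationarity OK
Primal feasibility (all g_i <= 0): OK
Dual feasibility (all lambda_i >= 0): OK
Complementary slackness (lambda_i * g_i(x) = 0 for all i): OK

Verdict: yes, KKT holds.

yes


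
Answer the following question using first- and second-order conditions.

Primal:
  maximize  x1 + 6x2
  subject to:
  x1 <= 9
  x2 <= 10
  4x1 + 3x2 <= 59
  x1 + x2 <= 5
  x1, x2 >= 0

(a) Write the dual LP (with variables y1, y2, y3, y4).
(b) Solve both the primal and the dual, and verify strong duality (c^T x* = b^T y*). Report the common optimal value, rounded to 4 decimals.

The standard primal-dual pair for 'max c^T x s.t. A x <= b, x >= 0' is:
  Dual:  min b^T y  s.t.  A^T y >= c,  y >= 0.

So the dual LP is:
  minimize  9y1 + 10y2 + 59y3 + 5y4
  subject to:
    y1 + 4y3 + y4 >= 1
    y2 + 3y3 + y4 >= 6
    y1, y2, y3, y4 >= 0

Solving the primal: x* = (0, 5).
  primal value c^T x* = 30.
Solving the dual: y* = (0, 0, 0, 6).
  dual value b^T y* = 30.
Strong duality: c^T x* = b^T y*. Confirmed.

30


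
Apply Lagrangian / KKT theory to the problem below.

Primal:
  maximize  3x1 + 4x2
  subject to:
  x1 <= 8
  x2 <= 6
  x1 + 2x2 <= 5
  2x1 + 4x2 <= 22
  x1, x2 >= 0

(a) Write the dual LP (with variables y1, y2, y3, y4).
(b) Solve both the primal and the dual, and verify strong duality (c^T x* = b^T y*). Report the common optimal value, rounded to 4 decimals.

The standard primal-dual pair for 'max c^T x s.t. A x <= b, x >= 0' is:
  Dual:  min b^T y  s.t.  A^T y >= c,  y >= 0.

So the dual LP is:
  minimize  8y1 + 6y2 + 5y3 + 22y4
  subject to:
    y1 + y3 + 2y4 >= 3
    y2 + 2y3 + 4y4 >= 4
    y1, y2, y3, y4 >= 0

Solving the primal: x* = (5, 0).
  primal value c^T x* = 15.
Solving the dual: y* = (0, 0, 3, 0).
  dual value b^T y* = 15.
Strong duality: c^T x* = b^T y*. Confirmed.

15


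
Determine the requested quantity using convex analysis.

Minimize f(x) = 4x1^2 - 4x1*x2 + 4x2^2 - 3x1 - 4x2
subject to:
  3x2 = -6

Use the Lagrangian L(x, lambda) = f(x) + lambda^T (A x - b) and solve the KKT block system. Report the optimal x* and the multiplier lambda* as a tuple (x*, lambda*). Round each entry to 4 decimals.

Form the Lagrangian:
  L(x, lambda) = (1/2) x^T Q x + c^T x + lambda^T (A x - b)
Stationarity (grad_x L = 0): Q x + c + A^T lambda = 0.
Primal feasibility: A x = b.

This gives the KKT block system:
  [ Q   A^T ] [ x     ]   [-c ]
  [ A    0  ] [ lambda ] = [ b ]

Solving the linear system:
  x*      = (-0.625, -2)
  lambda* = (5.8333)
  f(x*)   = 22.4375

x* = (-0.625, -2), lambda* = (5.8333)


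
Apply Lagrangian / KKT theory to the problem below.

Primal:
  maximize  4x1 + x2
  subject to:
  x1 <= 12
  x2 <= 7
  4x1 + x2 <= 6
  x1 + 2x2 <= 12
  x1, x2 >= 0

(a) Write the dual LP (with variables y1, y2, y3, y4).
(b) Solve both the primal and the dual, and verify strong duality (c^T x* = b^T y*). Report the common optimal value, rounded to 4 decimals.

The standard primal-dual pair for 'max c^T x s.t. A x <= b, x >= 0' is:
  Dual:  min b^T y  s.t.  A^T y >= c,  y >= 0.

So the dual LP is:
  minimize  12y1 + 7y2 + 6y3 + 12y4
  subject to:
    y1 + 4y3 + y4 >= 4
    y2 + y3 + 2y4 >= 1
    y1, y2, y3, y4 >= 0

Solving the primal: x* = (0, 6).
  primal value c^T x* = 6.
Solving the dual: y* = (0, 0, 1, 0).
  dual value b^T y* = 6.
Strong duality: c^T x* = b^T y*. Confirmed.

6


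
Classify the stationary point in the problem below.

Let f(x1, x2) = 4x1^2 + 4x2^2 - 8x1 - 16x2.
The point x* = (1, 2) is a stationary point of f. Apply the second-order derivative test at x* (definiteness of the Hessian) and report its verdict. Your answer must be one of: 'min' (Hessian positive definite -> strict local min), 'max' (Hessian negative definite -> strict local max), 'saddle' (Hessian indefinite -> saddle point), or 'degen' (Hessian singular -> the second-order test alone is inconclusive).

Compute the Hessian H = grad^2 f:
  H = [[8, 0], [0, 8]]
Verify stationarity: grad f(x*) = H x* + g = (0, 0).
Eigenvalues of H: 8, 8.
Both eigenvalues > 0, so H is positive definite -> x* is a strict local min.

min


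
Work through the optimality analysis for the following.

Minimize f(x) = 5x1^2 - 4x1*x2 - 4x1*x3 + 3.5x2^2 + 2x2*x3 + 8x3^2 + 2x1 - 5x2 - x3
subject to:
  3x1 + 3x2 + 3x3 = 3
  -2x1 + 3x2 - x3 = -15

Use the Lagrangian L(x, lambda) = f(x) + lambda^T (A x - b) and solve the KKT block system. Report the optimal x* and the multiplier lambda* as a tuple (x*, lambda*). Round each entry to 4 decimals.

Form the Lagrangian:
  L(x, lambda) = (1/2) x^T Q x + c^T x + lambda^T (A x - b)
Stationarity (grad_x L = 0): Q x + c + A^T lambda = 0.
Primal feasibility: A x = b.

This gives the KKT block system:
  [ Q   A^T ] [ x     ]   [-c ]
  [ A    0  ] [ lambda ] = [ b ]

Solving the linear system:
  x*      = (2.0652, -2.9837, 1.9185)
  lambda* = (-1.3412, 11.4444)
  f(x*)   = 96.4104

x* = (2.0652, -2.9837, 1.9185), lambda* = (-1.3412, 11.4444)


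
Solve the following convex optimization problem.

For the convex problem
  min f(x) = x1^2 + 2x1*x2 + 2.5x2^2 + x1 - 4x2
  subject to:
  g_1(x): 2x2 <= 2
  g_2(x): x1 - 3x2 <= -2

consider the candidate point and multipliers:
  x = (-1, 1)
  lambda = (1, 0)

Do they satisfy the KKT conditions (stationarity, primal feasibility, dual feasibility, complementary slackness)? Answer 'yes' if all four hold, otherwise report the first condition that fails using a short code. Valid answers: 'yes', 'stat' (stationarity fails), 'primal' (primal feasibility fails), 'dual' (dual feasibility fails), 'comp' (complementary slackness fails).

Gradient of f: grad f(x) = Q x + c = (1, -1)
Constraint values g_i(x) = a_i^T x - b_i:
  g_1((-1, 1)) = 0
  g_2((-1, 1)) = -2
Stationarity residual: grad f(x) + sum_i lambda_i a_i = (1, 1)
  -> stationarity FAILS
Primal feasibility (all g_i <= 0): OK
Dual feasibility (all lambda_i >= 0): OK
Complementary slackness (lambda_i * g_i(x) = 0 for all i): OK

Verdict: the first failing condition is stationarity -> stat.

stat


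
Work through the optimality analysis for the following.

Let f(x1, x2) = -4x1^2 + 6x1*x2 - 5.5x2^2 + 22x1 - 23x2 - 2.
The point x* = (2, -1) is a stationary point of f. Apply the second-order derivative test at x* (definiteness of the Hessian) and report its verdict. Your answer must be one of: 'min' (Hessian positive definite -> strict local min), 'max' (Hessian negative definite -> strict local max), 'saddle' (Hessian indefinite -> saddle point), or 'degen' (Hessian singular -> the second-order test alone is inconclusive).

Compute the Hessian H = grad^2 f:
  H = [[-8, 6], [6, -11]]
Verify stationarity: grad f(x*) = H x* + g = (0, 0).
Eigenvalues of H: -15.6847, -3.3153.
Both eigenvalues < 0, so H is negative definite -> x* is a strict local max.

max


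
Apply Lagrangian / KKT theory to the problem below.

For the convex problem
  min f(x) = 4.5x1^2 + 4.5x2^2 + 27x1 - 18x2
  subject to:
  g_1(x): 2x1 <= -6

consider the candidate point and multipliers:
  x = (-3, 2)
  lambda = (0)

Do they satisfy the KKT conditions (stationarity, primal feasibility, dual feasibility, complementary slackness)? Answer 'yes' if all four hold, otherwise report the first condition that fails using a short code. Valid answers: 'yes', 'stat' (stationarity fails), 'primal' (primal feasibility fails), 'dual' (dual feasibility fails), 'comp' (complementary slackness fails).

Gradient of f: grad f(x) = Q x + c = (0, 0)
Constraint values g_i(x) = a_i^T x - b_i:
  g_1((-3, 2)) = 0
Stationarity residual: grad f(x) + sum_i lambda_i a_i = (0, 0)
  -> stationarity OK
Primal feasibility (all g_i <= 0): OK
Dual feasibility (all lambda_i >= 0): OK
Complementary slackness (lambda_i * g_i(x) = 0 for all i): OK

Verdict: yes, KKT holds.

yes


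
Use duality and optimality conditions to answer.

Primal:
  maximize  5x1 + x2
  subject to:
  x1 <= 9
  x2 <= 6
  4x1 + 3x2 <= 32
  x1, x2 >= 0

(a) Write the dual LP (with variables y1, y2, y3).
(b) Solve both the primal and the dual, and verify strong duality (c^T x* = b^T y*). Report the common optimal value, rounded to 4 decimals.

The standard primal-dual pair for 'max c^T x s.t. A x <= b, x >= 0' is:
  Dual:  min b^T y  s.t.  A^T y >= c,  y >= 0.

So the dual LP is:
  minimize  9y1 + 6y2 + 32y3
  subject to:
    y1 + 4y3 >= 5
    y2 + 3y3 >= 1
    y1, y2, y3 >= 0

Solving the primal: x* = (8, 0).
  primal value c^T x* = 40.
Solving the dual: y* = (0, 0, 1.25).
  dual value b^T y* = 40.
Strong duality: c^T x* = b^T y*. Confirmed.

40


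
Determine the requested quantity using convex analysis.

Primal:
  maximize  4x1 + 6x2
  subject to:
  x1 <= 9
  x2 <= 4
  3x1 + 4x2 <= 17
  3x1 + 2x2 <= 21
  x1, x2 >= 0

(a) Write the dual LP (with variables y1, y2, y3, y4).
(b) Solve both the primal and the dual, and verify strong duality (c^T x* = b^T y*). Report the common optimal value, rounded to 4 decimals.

The standard primal-dual pair for 'max c^T x s.t. A x <= b, x >= 0' is:
  Dual:  min b^T y  s.t.  A^T y >= c,  y >= 0.

So the dual LP is:
  minimize  9y1 + 4y2 + 17y3 + 21y4
  subject to:
    y1 + 3y3 + 3y4 >= 4
    y2 + 4y3 + 2y4 >= 6
    y1, y2, y3, y4 >= 0

Solving the primal: x* = (0.3333, 4).
  primal value c^T x* = 25.3333.
Solving the dual: y* = (0, 0.6667, 1.3333, 0).
  dual value b^T y* = 25.3333.
Strong duality: c^T x* = b^T y*. Confirmed.

25.3333


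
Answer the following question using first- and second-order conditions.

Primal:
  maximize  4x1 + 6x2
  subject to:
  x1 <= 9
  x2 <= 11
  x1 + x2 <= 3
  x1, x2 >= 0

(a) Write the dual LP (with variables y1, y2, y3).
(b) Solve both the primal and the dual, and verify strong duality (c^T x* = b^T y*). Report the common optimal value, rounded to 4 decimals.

The standard primal-dual pair for 'max c^T x s.t. A x <= b, x >= 0' is:
  Dual:  min b^T y  s.t.  A^T y >= c,  y >= 0.

So the dual LP is:
  minimize  9y1 + 11y2 + 3y3
  subject to:
    y1 + y3 >= 4
    y2 + y3 >= 6
    y1, y2, y3 >= 0

Solving the primal: x* = (0, 3).
  primal value c^T x* = 18.
Solving the dual: y* = (0, 0, 6).
  dual value b^T y* = 18.
Strong duality: c^T x* = b^T y*. Confirmed.

18


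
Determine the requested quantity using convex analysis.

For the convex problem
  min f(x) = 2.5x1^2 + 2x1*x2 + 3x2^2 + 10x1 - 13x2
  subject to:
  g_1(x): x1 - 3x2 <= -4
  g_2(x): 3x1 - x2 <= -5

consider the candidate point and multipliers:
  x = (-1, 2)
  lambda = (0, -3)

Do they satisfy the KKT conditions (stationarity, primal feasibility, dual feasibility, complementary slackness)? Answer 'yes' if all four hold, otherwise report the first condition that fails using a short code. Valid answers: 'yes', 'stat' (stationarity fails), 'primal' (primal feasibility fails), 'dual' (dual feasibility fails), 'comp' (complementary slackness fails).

Gradient of f: grad f(x) = Q x + c = (9, -3)
Constraint values g_i(x) = a_i^T x - b_i:
  g_1((-1, 2)) = -3
  g_2((-1, 2)) = 0
Stationarity residual: grad f(x) + sum_i lambda_i a_i = (0, 0)
  -> stationarity OK
Primal feasibility (all g_i <= 0): OK
Dual feasibility (all lambda_i >= 0): FAILS
Complementary slackness (lambda_i * g_i(x) = 0 for all i): OK

Verdict: the first failing condition is dual_feasibility -> dual.

dual


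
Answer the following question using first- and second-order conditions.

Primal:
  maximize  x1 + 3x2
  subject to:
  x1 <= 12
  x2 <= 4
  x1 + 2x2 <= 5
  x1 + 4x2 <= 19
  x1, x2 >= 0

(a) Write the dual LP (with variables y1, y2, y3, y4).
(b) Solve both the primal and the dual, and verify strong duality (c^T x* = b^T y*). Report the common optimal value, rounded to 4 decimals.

The standard primal-dual pair for 'max c^T x s.t. A x <= b, x >= 0' is:
  Dual:  min b^T y  s.t.  A^T y >= c,  y >= 0.

So the dual LP is:
  minimize  12y1 + 4y2 + 5y3 + 19y4
  subject to:
    y1 + y3 + y4 >= 1
    y2 + 2y3 + 4y4 >= 3
    y1, y2, y3, y4 >= 0

Solving the primal: x* = (0, 2.5).
  primal value c^T x* = 7.5.
Solving the dual: y* = (0, 0, 1.5, 0).
  dual value b^T y* = 7.5.
Strong duality: c^T x* = b^T y*. Confirmed.

7.5


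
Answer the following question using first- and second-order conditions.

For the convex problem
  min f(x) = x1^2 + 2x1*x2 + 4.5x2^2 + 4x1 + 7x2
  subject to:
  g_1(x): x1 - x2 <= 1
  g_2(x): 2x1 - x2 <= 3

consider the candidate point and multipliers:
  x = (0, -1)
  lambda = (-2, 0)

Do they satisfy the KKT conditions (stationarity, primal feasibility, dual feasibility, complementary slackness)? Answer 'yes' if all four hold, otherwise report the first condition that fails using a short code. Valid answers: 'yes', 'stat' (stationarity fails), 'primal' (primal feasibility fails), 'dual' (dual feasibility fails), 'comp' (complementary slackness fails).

Gradient of f: grad f(x) = Q x + c = (2, -2)
Constraint values g_i(x) = a_i^T x - b_i:
  g_1((0, -1)) = 0
  g_2((0, -1)) = -2
Stationarity residual: grad f(x) + sum_i lambda_i a_i = (0, 0)
  -> stationarity OK
Primal feasibility (all g_i <= 0): OK
Dual feasibility (all lambda_i >= 0): FAILS
Complementary slackness (lambda_i * g_i(x) = 0 for all i): OK

Verdict: the first failing condition is dual_feasibility -> dual.

dual


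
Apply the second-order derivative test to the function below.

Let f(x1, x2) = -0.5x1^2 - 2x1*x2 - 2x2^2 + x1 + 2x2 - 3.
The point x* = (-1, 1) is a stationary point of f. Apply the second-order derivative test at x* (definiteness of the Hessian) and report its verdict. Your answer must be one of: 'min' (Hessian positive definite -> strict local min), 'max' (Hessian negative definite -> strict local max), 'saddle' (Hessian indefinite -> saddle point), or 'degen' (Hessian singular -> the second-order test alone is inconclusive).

Compute the Hessian H = grad^2 f:
  H = [[-1, -2], [-2, -4]]
Verify stationarity: grad f(x*) = H x* + g = (0, 0).
Eigenvalues of H: -5, 0.
H has a zero eigenvalue (singular; negative semidefinite but not definite), so H is neither positive definite, negative definite, nor indefinite. The second-order test alone is inconclusive -> degen.
(Indeed, f is constant along the null direction of H through x*, so x* is not a strict local extremum.)

degen


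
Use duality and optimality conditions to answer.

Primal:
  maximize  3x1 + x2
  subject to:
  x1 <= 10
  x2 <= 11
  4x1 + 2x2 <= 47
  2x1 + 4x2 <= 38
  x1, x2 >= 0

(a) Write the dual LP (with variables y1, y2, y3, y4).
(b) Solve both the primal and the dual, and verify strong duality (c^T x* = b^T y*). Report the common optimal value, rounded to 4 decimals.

The standard primal-dual pair for 'max c^T x s.t. A x <= b, x >= 0' is:
  Dual:  min b^T y  s.t.  A^T y >= c,  y >= 0.

So the dual LP is:
  minimize  10y1 + 11y2 + 47y3 + 38y4
  subject to:
    y1 + 4y3 + 2y4 >= 3
    y2 + 2y3 + 4y4 >= 1
    y1, y2, y3, y4 >= 0

Solving the primal: x* = (10, 3.5).
  primal value c^T x* = 33.5.
Solving the dual: y* = (1, 0, 0.5, 0).
  dual value b^T y* = 33.5.
Strong duality: c^T x* = b^T y*. Confirmed.

33.5


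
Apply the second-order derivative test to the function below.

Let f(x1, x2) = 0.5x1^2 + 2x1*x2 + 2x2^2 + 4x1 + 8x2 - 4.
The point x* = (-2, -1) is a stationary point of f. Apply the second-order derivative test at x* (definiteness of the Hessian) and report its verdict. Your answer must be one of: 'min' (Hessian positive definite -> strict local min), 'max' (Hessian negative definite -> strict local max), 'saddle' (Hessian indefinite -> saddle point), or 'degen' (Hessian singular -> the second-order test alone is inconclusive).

Compute the Hessian H = grad^2 f:
  H = [[1, 2], [2, 4]]
Verify stationarity: grad f(x*) = H x* + g = (0, 0).
Eigenvalues of H: 0, 5.
H has a zero eigenvalue (singular; positive semidefinite but not definite), so H is neither positive definite, negative definite, nor indefinite. The second-order test alone is inconclusive -> degen.
(Indeed, f is constant along the null direction of H through x*, so x* is not a strict local extremum.)

degen


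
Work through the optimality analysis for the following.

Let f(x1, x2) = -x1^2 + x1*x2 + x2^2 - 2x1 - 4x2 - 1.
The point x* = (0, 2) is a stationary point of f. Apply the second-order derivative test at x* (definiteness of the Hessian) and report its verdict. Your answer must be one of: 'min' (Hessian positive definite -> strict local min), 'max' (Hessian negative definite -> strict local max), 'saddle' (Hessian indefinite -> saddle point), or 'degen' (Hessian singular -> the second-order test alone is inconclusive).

Compute the Hessian H = grad^2 f:
  H = [[-2, 1], [1, 2]]
Verify stationarity: grad f(x*) = H x* + g = (0, 0).
Eigenvalues of H: -2.2361, 2.2361.
Eigenvalues have mixed signs, so H is indefinite -> x* is a saddle point.

saddle


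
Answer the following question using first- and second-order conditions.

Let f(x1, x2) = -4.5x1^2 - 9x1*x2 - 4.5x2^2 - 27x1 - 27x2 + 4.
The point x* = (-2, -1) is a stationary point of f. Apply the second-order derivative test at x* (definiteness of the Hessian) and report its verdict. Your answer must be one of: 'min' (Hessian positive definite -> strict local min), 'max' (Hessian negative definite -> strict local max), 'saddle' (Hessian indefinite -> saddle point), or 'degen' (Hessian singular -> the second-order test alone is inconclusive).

Compute the Hessian H = grad^2 f:
  H = [[-9, -9], [-9, -9]]
Verify stationarity: grad f(x*) = H x* + g = (0, 0).
Eigenvalues of H: -18, 0.
H has a zero eigenvalue (singular; negative semidefinite but not definite), so H is neither positive definite, negative definite, nor indefinite. The second-order test alone is inconclusive -> degen.
(Indeed, f is constant along the null direction of H through x*, so x* is not a strict local extremum.)

degen


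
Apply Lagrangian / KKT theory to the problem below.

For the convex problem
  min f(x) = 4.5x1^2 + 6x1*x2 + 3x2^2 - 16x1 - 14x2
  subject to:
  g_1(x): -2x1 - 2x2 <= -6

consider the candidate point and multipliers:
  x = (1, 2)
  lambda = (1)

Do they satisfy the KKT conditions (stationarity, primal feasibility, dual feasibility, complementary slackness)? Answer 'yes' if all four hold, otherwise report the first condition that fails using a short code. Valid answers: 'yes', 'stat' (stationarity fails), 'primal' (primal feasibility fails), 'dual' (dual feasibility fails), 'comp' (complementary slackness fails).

Gradient of f: grad f(x) = Q x + c = (5, 4)
Constraint values g_i(x) = a_i^T x - b_i:
  g_1((1, 2)) = 0
Stationarity residual: grad f(x) + sum_i lambda_i a_i = (3, 2)
  -> stationarity FAILS
Primal feasibility (all g_i <= 0): OK
Dual feasibility (all lambda_i >= 0): OK
Complementary slackness (lambda_i * g_i(x) = 0 for all i): OK

Verdict: the first failing condition is stationarity -> stat.

stat


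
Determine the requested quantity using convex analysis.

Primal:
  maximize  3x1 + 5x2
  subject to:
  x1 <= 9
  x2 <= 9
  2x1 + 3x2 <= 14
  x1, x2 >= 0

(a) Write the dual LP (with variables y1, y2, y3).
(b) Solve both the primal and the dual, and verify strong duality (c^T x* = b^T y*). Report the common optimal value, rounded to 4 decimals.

The standard primal-dual pair for 'max c^T x s.t. A x <= b, x >= 0' is:
  Dual:  min b^T y  s.t.  A^T y >= c,  y >= 0.

So the dual LP is:
  minimize  9y1 + 9y2 + 14y3
  subject to:
    y1 + 2y3 >= 3
    y2 + 3y3 >= 5
    y1, y2, y3 >= 0

Solving the primal: x* = (0, 4.6667).
  primal value c^T x* = 23.3333.
Solving the dual: y* = (0, 0, 1.6667).
  dual value b^T y* = 23.3333.
Strong duality: c^T x* = b^T y*. Confirmed.

23.3333


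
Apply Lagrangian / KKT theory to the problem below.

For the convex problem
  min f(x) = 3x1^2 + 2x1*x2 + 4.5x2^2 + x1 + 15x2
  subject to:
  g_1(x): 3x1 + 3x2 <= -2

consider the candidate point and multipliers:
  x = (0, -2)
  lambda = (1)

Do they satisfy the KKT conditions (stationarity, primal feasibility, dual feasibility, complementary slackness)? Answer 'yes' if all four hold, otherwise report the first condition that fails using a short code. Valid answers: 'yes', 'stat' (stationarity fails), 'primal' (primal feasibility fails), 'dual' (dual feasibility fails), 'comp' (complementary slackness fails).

Gradient of f: grad f(x) = Q x + c = (-3, -3)
Constraint values g_i(x) = a_i^T x - b_i:
  g_1((0, -2)) = -4
Stationarity residual: grad f(x) + sum_i lambda_i a_i = (0, 0)
  -> stationarity OK
Primal feasibility (all g_i <= 0): OK
Dual feasibility (all lambda_i >= 0): OK
Complementary slackness (lambda_i * g_i(x) = 0 for all i): FAILS

Verdict: the first failing condition is complementary_slackness -> comp.

comp


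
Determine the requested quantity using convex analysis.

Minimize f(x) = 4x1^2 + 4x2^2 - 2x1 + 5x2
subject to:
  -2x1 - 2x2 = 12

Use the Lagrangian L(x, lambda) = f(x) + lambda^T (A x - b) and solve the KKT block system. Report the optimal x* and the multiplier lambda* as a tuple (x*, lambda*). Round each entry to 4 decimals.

Form the Lagrangian:
  L(x, lambda) = (1/2) x^T Q x + c^T x + lambda^T (A x - b)
Stationarity (grad_x L = 0): Q x + c + A^T lambda = 0.
Primal feasibility: A x = b.

This gives the KKT block system:
  [ Q   A^T ] [ x     ]   [-c ]
  [ A    0  ] [ lambda ] = [ b ]

Solving the linear system:
  x*      = (-2.5625, -3.4375)
  lambda* = (-11.25)
  f(x*)   = 61.4688

x* = (-2.5625, -3.4375), lambda* = (-11.25)


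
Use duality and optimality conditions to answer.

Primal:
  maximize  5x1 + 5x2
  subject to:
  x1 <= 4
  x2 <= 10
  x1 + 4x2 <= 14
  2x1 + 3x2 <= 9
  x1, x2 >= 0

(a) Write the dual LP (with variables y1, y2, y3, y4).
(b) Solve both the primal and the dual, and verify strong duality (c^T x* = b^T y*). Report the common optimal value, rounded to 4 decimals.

The standard primal-dual pair for 'max c^T x s.t. A x <= b, x >= 0' is:
  Dual:  min b^T y  s.t.  A^T y >= c,  y >= 0.

So the dual LP is:
  minimize  4y1 + 10y2 + 14y3 + 9y4
  subject to:
    y1 + y3 + 2y4 >= 5
    y2 + 4y3 + 3y4 >= 5
    y1, y2, y3, y4 >= 0

Solving the primal: x* = (4, 0.3333).
  primal value c^T x* = 21.6667.
Solving the dual: y* = (1.6667, 0, 0, 1.6667).
  dual value b^T y* = 21.6667.
Strong duality: c^T x* = b^T y*. Confirmed.

21.6667


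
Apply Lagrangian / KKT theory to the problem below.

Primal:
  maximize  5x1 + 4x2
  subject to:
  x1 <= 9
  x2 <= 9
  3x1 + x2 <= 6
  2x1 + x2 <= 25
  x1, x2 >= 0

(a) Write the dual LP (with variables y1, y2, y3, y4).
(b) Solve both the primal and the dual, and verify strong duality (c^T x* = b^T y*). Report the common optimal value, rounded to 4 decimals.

The standard primal-dual pair for 'max c^T x s.t. A x <= b, x >= 0' is:
  Dual:  min b^T y  s.t.  A^T y >= c,  y >= 0.

So the dual LP is:
  minimize  9y1 + 9y2 + 6y3 + 25y4
  subject to:
    y1 + 3y3 + 2y4 >= 5
    y2 + y3 + y4 >= 4
    y1, y2, y3, y4 >= 0

Solving the primal: x* = (0, 6).
  primal value c^T x* = 24.
Solving the dual: y* = (0, 0, 4, 0).
  dual value b^T y* = 24.
Strong duality: c^T x* = b^T y*. Confirmed.

24


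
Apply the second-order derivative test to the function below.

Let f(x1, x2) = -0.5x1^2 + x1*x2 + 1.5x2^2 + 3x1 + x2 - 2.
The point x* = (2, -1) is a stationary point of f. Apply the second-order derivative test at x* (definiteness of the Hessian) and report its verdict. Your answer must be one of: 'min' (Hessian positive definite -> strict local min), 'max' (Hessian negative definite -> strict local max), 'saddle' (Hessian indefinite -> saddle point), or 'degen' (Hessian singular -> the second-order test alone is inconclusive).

Compute the Hessian H = grad^2 f:
  H = [[-1, 1], [1, 3]]
Verify stationarity: grad f(x*) = H x* + g = (0, 0).
Eigenvalues of H: -1.2361, 3.2361.
Eigenvalues have mixed signs, so H is indefinite -> x* is a saddle point.

saddle


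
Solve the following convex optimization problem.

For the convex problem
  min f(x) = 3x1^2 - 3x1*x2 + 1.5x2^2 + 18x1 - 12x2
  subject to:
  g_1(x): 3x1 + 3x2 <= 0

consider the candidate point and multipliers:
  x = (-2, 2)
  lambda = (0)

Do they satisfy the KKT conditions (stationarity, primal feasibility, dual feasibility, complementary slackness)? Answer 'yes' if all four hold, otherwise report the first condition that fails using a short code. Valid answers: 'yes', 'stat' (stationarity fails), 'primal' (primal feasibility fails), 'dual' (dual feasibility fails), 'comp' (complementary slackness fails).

Gradient of f: grad f(x) = Q x + c = (0, 0)
Constraint values g_i(x) = a_i^T x - b_i:
  g_1((-2, 2)) = 0
Stationarity residual: grad f(x) + sum_i lambda_i a_i = (0, 0)
  -> stationarity OK
Primal feasibility (all g_i <= 0): OK
Dual feasibility (all lambda_i >= 0): OK
Complementary slackness (lambda_i * g_i(x) = 0 for all i): OK

Verdict: yes, KKT holds.

yes


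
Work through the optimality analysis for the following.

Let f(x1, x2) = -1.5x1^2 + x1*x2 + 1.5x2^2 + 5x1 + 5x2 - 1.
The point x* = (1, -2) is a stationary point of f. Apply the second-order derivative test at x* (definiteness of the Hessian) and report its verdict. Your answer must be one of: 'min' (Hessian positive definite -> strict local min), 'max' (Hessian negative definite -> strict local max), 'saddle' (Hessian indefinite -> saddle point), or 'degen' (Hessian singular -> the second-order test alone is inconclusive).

Compute the Hessian H = grad^2 f:
  H = [[-3, 1], [1, 3]]
Verify stationarity: grad f(x*) = H x* + g = (0, 0).
Eigenvalues of H: -3.1623, 3.1623.
Eigenvalues have mixed signs, so H is indefinite -> x* is a saddle point.

saddle


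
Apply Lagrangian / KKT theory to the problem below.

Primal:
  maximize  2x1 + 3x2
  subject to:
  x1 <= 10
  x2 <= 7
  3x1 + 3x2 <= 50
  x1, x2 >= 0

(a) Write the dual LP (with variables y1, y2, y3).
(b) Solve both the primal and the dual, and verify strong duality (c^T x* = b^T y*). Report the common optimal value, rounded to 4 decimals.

The standard primal-dual pair for 'max c^T x s.t. A x <= b, x >= 0' is:
  Dual:  min b^T y  s.t.  A^T y >= c,  y >= 0.

So the dual LP is:
  minimize  10y1 + 7y2 + 50y3
  subject to:
    y1 + 3y3 >= 2
    y2 + 3y3 >= 3
    y1, y2, y3 >= 0

Solving the primal: x* = (9.6667, 7).
  primal value c^T x* = 40.3333.
Solving the dual: y* = (0, 1, 0.6667).
  dual value b^T y* = 40.3333.
Strong duality: c^T x* = b^T y*. Confirmed.

40.3333


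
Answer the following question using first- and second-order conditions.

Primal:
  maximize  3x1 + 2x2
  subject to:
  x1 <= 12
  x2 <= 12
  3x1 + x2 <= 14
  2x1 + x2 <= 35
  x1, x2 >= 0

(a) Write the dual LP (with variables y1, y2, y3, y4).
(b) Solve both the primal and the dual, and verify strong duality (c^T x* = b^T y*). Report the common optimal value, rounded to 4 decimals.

The standard primal-dual pair for 'max c^T x s.t. A x <= b, x >= 0' is:
  Dual:  min b^T y  s.t.  A^T y >= c,  y >= 0.

So the dual LP is:
  minimize  12y1 + 12y2 + 14y3 + 35y4
  subject to:
    y1 + 3y3 + 2y4 >= 3
    y2 + y3 + y4 >= 2
    y1, y2, y3, y4 >= 0

Solving the primal: x* = (0.6667, 12).
  primal value c^T x* = 26.
Solving the dual: y* = (0, 1, 1, 0).
  dual value b^T y* = 26.
Strong duality: c^T x* = b^T y*. Confirmed.

26


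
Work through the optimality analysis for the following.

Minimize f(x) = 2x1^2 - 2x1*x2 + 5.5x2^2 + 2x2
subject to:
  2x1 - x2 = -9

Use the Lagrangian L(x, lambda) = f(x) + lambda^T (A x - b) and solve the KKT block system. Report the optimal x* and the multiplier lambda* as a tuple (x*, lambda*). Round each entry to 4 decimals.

Form the Lagrangian:
  L(x, lambda) = (1/2) x^T Q x + c^T x + lambda^T (A x - b)
Stationarity (grad_x L = 0): Q x + c + A^T lambda = 0.
Primal feasibility: A x = b.

This gives the KKT block system:
  [ Q   A^T ] [ x     ]   [-c ]
  [ A    0  ] [ lambda ] = [ b ]

Solving the linear system:
  x*      = (-4.6, -0.2)
  lambda* = (9)
  f(x*)   = 40.3

x* = (-4.6, -0.2), lambda* = (9)


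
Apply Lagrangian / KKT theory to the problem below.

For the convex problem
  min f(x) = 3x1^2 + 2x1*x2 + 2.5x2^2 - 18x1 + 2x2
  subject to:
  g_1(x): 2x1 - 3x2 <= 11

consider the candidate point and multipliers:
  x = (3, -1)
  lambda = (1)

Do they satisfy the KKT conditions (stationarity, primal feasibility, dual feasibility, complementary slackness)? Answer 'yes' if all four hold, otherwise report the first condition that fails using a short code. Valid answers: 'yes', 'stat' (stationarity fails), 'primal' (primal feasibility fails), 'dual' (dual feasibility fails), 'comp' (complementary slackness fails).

Gradient of f: grad f(x) = Q x + c = (-2, 3)
Constraint values g_i(x) = a_i^T x - b_i:
  g_1((3, -1)) = -2
Stationarity residual: grad f(x) + sum_i lambda_i a_i = (0, 0)
  -> stationarity OK
Primal feasibility (all g_i <= 0): OK
Dual feasibility (all lambda_i >= 0): OK
Complementary slackness (lambda_i * g_i(x) = 0 for all i): FAILS

Verdict: the first failing condition is complementary_slackness -> comp.

comp


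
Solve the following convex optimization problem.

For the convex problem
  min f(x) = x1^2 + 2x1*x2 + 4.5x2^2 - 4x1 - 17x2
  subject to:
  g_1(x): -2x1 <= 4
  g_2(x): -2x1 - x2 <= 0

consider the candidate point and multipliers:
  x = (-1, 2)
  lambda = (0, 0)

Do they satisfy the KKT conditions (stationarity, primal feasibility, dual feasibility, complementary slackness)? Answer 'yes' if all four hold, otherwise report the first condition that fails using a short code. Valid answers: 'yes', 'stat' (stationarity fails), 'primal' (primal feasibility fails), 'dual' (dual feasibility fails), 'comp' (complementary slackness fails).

Gradient of f: grad f(x) = Q x + c = (-2, -1)
Constraint values g_i(x) = a_i^T x - b_i:
  g_1((-1, 2)) = -2
  g_2((-1, 2)) = 0
Stationarity residual: grad f(x) + sum_i lambda_i a_i = (-2, -1)
  -> stationarity FAILS
Primal feasibility (all g_i <= 0): OK
Dual feasibility (all lambda_i >= 0): OK
Complementary slackness (lambda_i * g_i(x) = 0 for all i): OK

Verdict: the first failing condition is stationarity -> stat.

stat


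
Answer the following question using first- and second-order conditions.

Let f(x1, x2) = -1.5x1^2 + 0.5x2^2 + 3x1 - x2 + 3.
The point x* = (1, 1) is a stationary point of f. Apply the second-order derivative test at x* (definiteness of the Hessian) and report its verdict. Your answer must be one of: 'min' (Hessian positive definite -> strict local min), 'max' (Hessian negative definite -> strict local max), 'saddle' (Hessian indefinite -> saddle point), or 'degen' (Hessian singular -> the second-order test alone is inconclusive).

Compute the Hessian H = grad^2 f:
  H = [[-3, 0], [0, 1]]
Verify stationarity: grad f(x*) = H x* + g = (0, 0).
Eigenvalues of H: -3, 1.
Eigenvalues have mixed signs, so H is indefinite -> x* is a saddle point.

saddle


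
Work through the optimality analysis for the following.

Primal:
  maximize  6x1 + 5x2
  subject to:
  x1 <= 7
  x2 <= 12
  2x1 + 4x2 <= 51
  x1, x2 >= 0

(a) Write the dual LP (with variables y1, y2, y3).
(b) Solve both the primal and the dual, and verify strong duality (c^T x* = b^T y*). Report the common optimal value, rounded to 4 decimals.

The standard primal-dual pair for 'max c^T x s.t. A x <= b, x >= 0' is:
  Dual:  min b^T y  s.t.  A^T y >= c,  y >= 0.

So the dual LP is:
  minimize  7y1 + 12y2 + 51y3
  subject to:
    y1 + 2y3 >= 6
    y2 + 4y3 >= 5
    y1, y2, y3 >= 0

Solving the primal: x* = (7, 9.25).
  primal value c^T x* = 88.25.
Solving the dual: y* = (3.5, 0, 1.25).
  dual value b^T y* = 88.25.
Strong duality: c^T x* = b^T y*. Confirmed.

88.25
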